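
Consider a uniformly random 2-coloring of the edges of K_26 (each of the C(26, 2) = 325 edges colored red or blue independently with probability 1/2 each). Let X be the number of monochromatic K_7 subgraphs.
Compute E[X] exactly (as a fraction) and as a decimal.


Let X = Σ_S X_S over the C(26, 7) = 657800 subsets S of size 7, where X_S = 1 if the K_7 on S is monochromatic.
For a fixed S, the K_7 on S has C(7, 2) = 21 edges. P[all 21 edges red] = (1/2)^21, and likewise for blue, so P[monochromatic] = 2·(1/2)^21 = 2^{1 − 21} = 1/1048576.
Summing: E[X] = C(26, 7) · 2^{1 − 21} = 657800 · 1/1048576 = 82225/131072.
Numerically: E[X] ≈ 0.62733.

E[X] = C(26,7)·2^(1−C(7,2)) = 82225/131072 ≈ 0.62733.


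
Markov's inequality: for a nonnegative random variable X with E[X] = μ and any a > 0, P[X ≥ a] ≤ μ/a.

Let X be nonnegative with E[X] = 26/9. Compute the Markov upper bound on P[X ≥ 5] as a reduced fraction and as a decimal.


μ = E[X] = 26/9, a = 5.
Markov: P[X ≥ 5] ≤ μ/a = (26/9)/5 = 26/45.
Numerically: ≈ 0.578.
(Since a = 5 > μ = 2.889, the bound 26/45 is < 1 and informative.)

P[X ≥ 5] ≤ 26/45 ≈ 0.578.


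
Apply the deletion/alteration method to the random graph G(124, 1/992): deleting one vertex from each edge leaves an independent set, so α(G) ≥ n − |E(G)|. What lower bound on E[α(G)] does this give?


E[|E(G)|] = C(124, 2)·p = 7626 · (1/992) = 123/16.
E[α(G)] ≥ n − E[|E(G)|] = 124 − 123/16 = 1861/16.
Numerically: ≈ 116.31250.
(This is only a lower bound; the true E[α(G)] may be larger.)

E[α(G)] ≥ 1861/16 ≈ 116.31250.


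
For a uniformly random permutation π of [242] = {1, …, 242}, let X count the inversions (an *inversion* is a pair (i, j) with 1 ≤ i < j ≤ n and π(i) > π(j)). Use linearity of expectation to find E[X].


Write X = Σ X_I over the C(242, 2) = 29161 pairs i < j, with X_I the indicator of one inversion.
There are 29161 indicators.
For each fixed pair i < j, the values π(i) and π(j) are two distinct elements of {1, …, 242} in uniformly random order; by symmetry P[π(i) > π(j)] = 1/2.
By linearity: E[X] = 29161 · (1/2) = C(242, 2) · (1/2) = 29161/2 = 29161/2 ≈ 14580.500.

E[X] = 29161/2 = 14580.500.


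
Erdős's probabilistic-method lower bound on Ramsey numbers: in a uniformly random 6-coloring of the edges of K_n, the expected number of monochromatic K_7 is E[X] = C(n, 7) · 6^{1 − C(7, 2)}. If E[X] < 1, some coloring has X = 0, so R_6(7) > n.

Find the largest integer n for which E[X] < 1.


We need C(n, 7) · 6^{1 − 21} < 1, i.e. C(n, 7) < 6^{21 − 1} = 3656158440062976.
Check values of n near the boundary:
  n = 562: C(562, 7) = 3384017972944752; 3384017972944752 < 3656158440062976? YES
  n = 563: C(563, 7) = 3426622515769596; 3426622515769596 < 3656158440062976? YES
  n = 564: C(564, 7) = 3469685994423792; 3469685994423792 < 3656158440062976? YES
  n = 565: C(565, 7) = 3513212521235560; 3513212521235560 < 3656158440062976? YES
  n = 566: C(566, 7) = 3557206237959440; 3557206237959440 < 3656158440062976? YES
  n = 567: C(567, 7) = 3601671315933933; 3601671315933933 < 3656158440062976? YES
  n = 568: C(568, 7) = 3646611956239704; 3646611956239704 < 3656158440062976? YES
  n = 569: C(569, 7) = 3692032389858348; 3692032389858348 < 3656158440062976? NO
  n = 570: C(570, 7) = 3737936877831720; 3737936877831720 < 3656158440062976? NO
The largest n with C(n, 7) < 3656158440062976 is n = 568 (where E[X] = 16882462760369/16926659444736 ≈ 0.9974). Hence R_6(7) > 568, i.e. R_6(7) ≥ 569.

Largest n = 568; hence R_6(7) > 568.


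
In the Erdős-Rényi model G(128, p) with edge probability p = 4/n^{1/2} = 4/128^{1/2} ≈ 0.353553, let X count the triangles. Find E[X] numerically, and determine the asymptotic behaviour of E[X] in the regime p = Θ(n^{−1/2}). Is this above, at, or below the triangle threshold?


Number of potential triangles: C(128, 3) = 341376.
Each occurs with probability p³ ≈ (0.353553)³ ≈ 4.41941738e-02.
By linearity: E[X] = C(128, 3)·p³ ≈ 341376 · 4.41941738e-02 ≈ 15086.830283.
Since α = 1/2 < 1, p = c/n^{1/2} ≫ 1/n is above the triangle threshold p ~ 1/n. Asymptotically E[X] ~ (c³/6)·n^{3(1−α)} = (4³/6)·n^{1.5} → ∞; triangles are abundant w.h.p.

E[X] ≈ 15086.830283; in regime p = Θ(1/n^{1/2}) E[X] diverges (above the triangle threshold p ~ 1/n).


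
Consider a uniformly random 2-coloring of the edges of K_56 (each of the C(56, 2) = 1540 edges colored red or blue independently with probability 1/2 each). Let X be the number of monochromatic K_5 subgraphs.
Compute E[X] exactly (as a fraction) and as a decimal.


Let X = Σ_S X_S over the C(56, 5) = 3819816 subsets S of size 5, where X_S = 1 if the K_5 on S is monochromatic.
For a fixed S, the K_5 on S has C(5, 2) = 10 edges. P[all 10 edges red] = (1/2)^10, and likewise for blue, so P[monochromatic] = 2·(1/2)^10 = 2^{1 − 10} = 1/512.
By linearity of expectation: E[X] = C(56, 5) · 2^{1 − 10} = 3819816 · 1/512 = 477477/64.
Numerically: E[X] ≈ 7460.5781.

E[X] = C(56,5)·2^(1−C(5,2)) = 477477/64 ≈ 7460.5781.


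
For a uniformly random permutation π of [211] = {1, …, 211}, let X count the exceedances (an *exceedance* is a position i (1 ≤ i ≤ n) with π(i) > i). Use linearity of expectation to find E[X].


Write X = Σ_{i=1}^{211} X_i, where X_i = 1_{π(i) > i}.
For each fixed i, π(i) is uniform over {1, …, 211} (marginal of a uniform permutation), so P[π(i) > i] = (n − i)/n. Summing: Σ_{i=1}^{211} (n − i)/n = (0 + 1 + … + 210)/211 = 211(211 − 1)/(2·211) = (211 − 1)/2.
Hence E[X] = Σ_{i=1}^{211} (211 − i)/211 = 105 ≈ 105.000000.

E[X] = 105 = 105.000000.


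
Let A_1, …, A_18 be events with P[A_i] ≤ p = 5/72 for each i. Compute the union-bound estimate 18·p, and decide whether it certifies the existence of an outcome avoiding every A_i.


Union bound: P[∪_{i=1}^{18} A_i] ≤ Σ_i P[A_i] ≤ 18·p = 18·(5/72) = 5/4.
Numerically: 5/4 ≈ 1.250.
Is 5/4 < 1? NO.
Since the bound 5/4 is ≥ 1, the union bound is uninformative here; it does NOT by itself certify existence.

18·p = 5/4 ≈ 1.250; existence NOT certified by the union bound.


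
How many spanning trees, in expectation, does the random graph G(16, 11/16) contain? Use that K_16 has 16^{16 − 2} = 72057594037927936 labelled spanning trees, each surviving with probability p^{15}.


K_16 has 16^{16 − 2} = 72057594037927936 labelled spanning trees.
For each such spanning tree H, let X_H = 1 if all 15 edges of H are present in G. Then P[X_H = 1] = p^{15} = (11/16)^{15} = 4177248169415651/1152921504606846976.
Summing the indicators: E[X] = Σ_H E[X_H] = 72057594037927936 · p^{15} = 72057594037927936 · 4177248169415651/1152921504606846976 = 4177248169415651/16.
Numerically: E[X] ≈ 2.6108e+14.

E[X] = 72057594037927936 · (11/16)^{15} = 4177248169415651/16 ≈ 2.6108e+14.


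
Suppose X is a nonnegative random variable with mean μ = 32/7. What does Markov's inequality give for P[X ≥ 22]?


μ = E[X] = 32/7, a = 22.
Markov: P[X ≥ 22] ≤ μ/a = (32/7)/22 = 16/77.
Numerically: ≈ 0.208.
(Since a = 22 > μ = 4.571, the bound 16/77 is < 1 and informative.)

P[X ≥ 22] ≤ 16/77 ≈ 0.208.


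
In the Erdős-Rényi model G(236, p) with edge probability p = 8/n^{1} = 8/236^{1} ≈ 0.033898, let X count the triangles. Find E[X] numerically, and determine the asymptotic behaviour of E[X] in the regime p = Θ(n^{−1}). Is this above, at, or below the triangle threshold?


Number of potential triangles: C(236, 3) = 2162940.
Each occurs with probability p³ ≈ (0.033898)³ ≈ 3.8952376e-05.
By linearity: E[X] = C(236, 3)·p³ ≈ 2162940 · 3.8952376e-05 ≈ 84.25165.
Here α = 1, so p = 8/n is exactly at the triangle threshold p ~ 1/n. Asymptotically E[X] → c³/6 = 8³/6 = 256/3 ≈ 85.33333, a bounded constant. In this regime the triangle count is asymptotically Poisson(c³/6).

E[X] ≈ 84.25165; in regime p = Θ(1/n^{1}) E[X] stays bounded (at the triangle threshold p ~ 1/n).


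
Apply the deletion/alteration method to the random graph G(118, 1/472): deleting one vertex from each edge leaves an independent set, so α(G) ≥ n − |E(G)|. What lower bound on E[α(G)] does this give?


E[|E(G)|] = C(118, 2)·p = 6903 · (1/472) = 117/8.
E[α(G)] ≥ n − E[|E(G)|] = 118 − 117/8 = 827/8.
Numerically: ≈ 103.3750.
(This is only a lower bound; the true E[α(G)] may be larger.)

E[α(G)] ≥ 827/8 ≈ 103.3750.


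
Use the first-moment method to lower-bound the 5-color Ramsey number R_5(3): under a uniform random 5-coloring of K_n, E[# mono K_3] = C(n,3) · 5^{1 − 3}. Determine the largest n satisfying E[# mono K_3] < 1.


We need C(n, 3) · 5^{1 − 3} < 1, i.e. C(n, 3) < 5^{3 − 1} = 25.
Check values of n near the boundary:
  n = 3: C(3, 3) = 1; 1 < 25? YES
  n = 4: C(4, 3) = 4; 4 < 25? YES
  n = 5: C(5, 3) = 10; 10 < 25? YES
  n = 6: C(6, 3) = 20; 20 < 25? YES
  n = 7: C(7, 3) = 35; 35 < 25? NO
  n = 8: C(8, 3) = 56; 56 < 25? NO
  n = 9: C(9, 3) = 84; 84 < 25? NO
The largest n with C(n, 3) < 25 is n = 6 (where E[X] = 4/5 ≈ 0.8000000). Hence R_5(3) > 6, i.e. R_5(3) ≥ 7.

Largest n = 6; hence R_5(3) > 6.


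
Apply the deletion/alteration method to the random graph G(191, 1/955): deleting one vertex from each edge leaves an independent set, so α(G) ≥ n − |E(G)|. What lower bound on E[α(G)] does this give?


E[|E(G)|] = C(191, 2)·p = 18145 · (1/955) = 19.
E[α(G)] ≥ n − E[|E(G)|] = 191 − 19 = 172.
Numerically: ≈ 172.000.
(This is only a lower bound; the true E[α(G)] may be larger.)

E[α(G)] ≥ 172 ≈ 172.000.


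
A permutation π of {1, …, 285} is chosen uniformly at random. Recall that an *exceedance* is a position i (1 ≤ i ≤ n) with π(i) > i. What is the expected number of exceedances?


Write X = Σ_{i=1}^{285} X_i, where X_i = 1_{π(i) > i}.
For each fixed i, π(i) is uniform over {1, …, 285} (marginal of a uniform permutation), so P[π(i) > i] = (n − i)/n. Summing: Σ_{i=1}^{285} (n − i)/n = (0 + 1 + … + 284)/285 = 285(285 − 1)/(2·285) = (285 − 1)/2.
Hence E[X] = Σ_{i=1}^{285} (285 − i)/285 = 142 ≈ 142.000.

E[X] = 142 = 142.000.


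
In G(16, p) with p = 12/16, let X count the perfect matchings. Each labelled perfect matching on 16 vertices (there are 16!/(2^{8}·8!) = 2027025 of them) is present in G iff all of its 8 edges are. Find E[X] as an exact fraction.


K_16 has 16!/(2^{8}·8!) = 2027025 labelled perfect matchings.
For each such perfect matching H, let X_H = 1 if all 8 edges of H are present in G. Then P[X_H = 1] = p^{8} = (3/4)^{8} = 6561/65536.
By linearity: E[X] = Σ_H E[X_H] = 2027025 · p^{8} = 2027025 · 6561/65536 = 13299311025/65536.
Numerically: E[X] ≈ 2.03e+05.

E[X] = 2027025 · (3/4)^{8} = 13299311025/65536 ≈ 2.03e+05.


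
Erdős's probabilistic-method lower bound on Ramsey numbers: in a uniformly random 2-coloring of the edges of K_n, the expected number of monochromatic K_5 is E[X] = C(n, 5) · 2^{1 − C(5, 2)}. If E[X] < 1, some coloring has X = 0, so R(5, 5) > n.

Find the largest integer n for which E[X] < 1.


We need C(n, 5) · 2^{1 − 10} < 1, i.e. C(n, 5) < 2^{10 − 1} = 512.
Check values of n near the boundary:
  n = 6: C(6, 5) = 6; 6 < 512? YES
  n = 7: C(7, 5) = 21; 21 < 512? YES
  n = 8: C(8, 5) = 56; 56 < 512? YES
  n = 9: C(9, 5) = 126; 126 < 512? YES
  n = 10: C(10, 5) = 252; 252 < 512? YES
  n = 11: C(11, 5) = 462; 462 < 512? YES
  n = 12: C(12, 5) = 792; 792 < 512? NO
  n = 13: C(13, 5) = 1287; 1287 < 512? NO
The largest n with C(n, 5) < 512 is n = 11 (where E[X] = 231/256 ≈ 0.90234). Hence R(5, 5) > 11, i.e. R(5, 5) ≥ 12.

Largest n = 11; hence R(5, 5) > 11.


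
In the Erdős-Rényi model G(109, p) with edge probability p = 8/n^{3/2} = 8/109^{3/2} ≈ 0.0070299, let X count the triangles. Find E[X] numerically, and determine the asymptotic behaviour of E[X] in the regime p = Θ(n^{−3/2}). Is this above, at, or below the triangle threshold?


Number of potential triangles: C(109, 3) = 209934.
Each occurs with probability p³ ≈ (0.0070299)³ ≈ 3.4741672e-07.
By linearity: E[X] = C(109, 3)·p³ ≈ 209934 · 3.4741672e-07 ≈ 0.07293.
Since α = 3/2 > 1, p = c/n^{3/2} = o(1/n) is below the triangle threshold p ~ 1/n. Asymptotically E[X] ~ (c³/6)·n^{3(1−α)} = (8³/6)·n^{-1.5} → 0, so by Markov's inequality G has no triangles w.h.p.

E[X] ≈ 0.07293; in regime p = Θ(1/n^{3/2}) E[X] tends to 0 (below the triangle threshold p ~ 1/n).


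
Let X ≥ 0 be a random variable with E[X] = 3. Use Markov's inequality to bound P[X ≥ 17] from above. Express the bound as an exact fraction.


μ = E[X] = 3, a = 17.
Markov: P[X ≥ 17] ≤ μ/a = (3)/17 = 3/17.
Numerically: ≈ 0.17647.
(Since a = 17 > μ = 3.00000, the bound 3/17 is < 1 and informative.)

P[X ≥ 17] ≤ 3/17 ≈ 0.17647.


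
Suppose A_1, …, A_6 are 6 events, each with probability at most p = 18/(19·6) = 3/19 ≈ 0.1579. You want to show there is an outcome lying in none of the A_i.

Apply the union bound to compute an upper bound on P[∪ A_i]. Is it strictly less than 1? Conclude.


Union bound: P[∪_{i=1}^{6} A_i] ≤ Σ_i P[A_i] ≤ 6·p = 6·(3/19) = 18/19.
Numerically: 18/19 ≈ 0.9474.
Is 18/19 < 1? YES.
Since P[∪ A_i] ≤ 18/19 < 1, the complement has P[∩ A_i^c] ≥ 1 − 18/19 = 1/19 > 0, so some outcome avoids every A_i.

6·p = 18/19 ≈ 0.9474; existence CERTIFIED by the union bound.


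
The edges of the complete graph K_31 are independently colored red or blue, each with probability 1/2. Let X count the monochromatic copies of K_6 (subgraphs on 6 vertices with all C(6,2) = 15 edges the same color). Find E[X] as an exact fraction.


Let X = Σ_S X_S over the C(31, 6) = 736281 subsets S of size 6, where X_S = 1 if the K_6 on S is monochromatic.
For a fixed S, the K_6 on S has C(6, 2) = 15 edges. P[all 15 edges red] = (1/2)^15, and likewise for blue, so P[monochromatic] = 2·(1/2)^15 = 2^{1 − 15} = 1/16384.
By linearity of expectation: E[X] = C(31, 6) · 2^{1 − 15} = 736281 · 1/16384 = 736281/16384.
Numerically: E[X] ≈ 44.9390.

E[X] = C(31,6)·2^(1−C(6,2)) = 736281/16384 ≈ 44.9390.


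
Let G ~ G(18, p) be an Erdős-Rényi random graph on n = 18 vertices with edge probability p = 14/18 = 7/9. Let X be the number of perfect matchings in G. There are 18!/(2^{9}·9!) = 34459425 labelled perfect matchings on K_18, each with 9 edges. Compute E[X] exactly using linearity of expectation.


K_18 has 18!/(2^{9}·9!) = 34459425 labelled perfect matchings.
For each such perfect matching H, let X_H = 1 if all 9 edges of H are present in G. Then P[X_H = 1] = p^{9} = (7/9)^{9} = 40353607/387420489.
By linearity: E[X] = Σ_H E[X_H] = 34459425 · p^{9} = 34459425 · 40353607/387420489 = 17167433257975/4782969.
Numerically: E[X] ≈ 3.58928e+06.

E[X] = 34459425 · (7/9)^{9} = 17167433257975/4782969 ≈ 3.58928e+06.


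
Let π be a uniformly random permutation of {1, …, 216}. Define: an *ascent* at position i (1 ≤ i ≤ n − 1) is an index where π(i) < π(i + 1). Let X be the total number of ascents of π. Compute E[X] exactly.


Write X = Σ X_I over i = 1, …, 215, with X_I the indicator of one ascent.
There are 215 indicators.
For each fixed i, the pair (π(i), π(i+1)) is a uniformly random ordered pair of distinct values from {1, …, 216}; by symmetry P[π(i) < π(i+1)] = 1/2.
By linearity: E[X] = 215 · (1/2) = (216 − 1) · (1/2) = 215/2 ≈ 107.50000.

E[X] = 215/2 = 107.50000.


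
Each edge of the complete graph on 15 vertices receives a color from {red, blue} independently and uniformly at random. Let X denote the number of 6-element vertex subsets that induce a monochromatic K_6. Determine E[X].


Let X = Σ_S X_S over the C(15, 6) = 5005 subsets S of size 6, where X_S = 1 if the K_6 on S is monochromatic.
For a fixed S, the K_6 on S has C(6, 2) = 15 edges. P[all 15 edges red] = (1/2)^15, and likewise for blue, so P[monochromatic] = 2·(1/2)^15 = 2^{1 − 15} = 1/16384.
By linearity of expectation: E[X] = C(15, 6) · 2^{1 − 15} = 5005 · 1/16384 = 5005/16384.
Numerically: E[X] ≈ 0.305.

E[X] = C(15,6)·2^(1−C(6,2)) = 5005/16384 ≈ 0.305.


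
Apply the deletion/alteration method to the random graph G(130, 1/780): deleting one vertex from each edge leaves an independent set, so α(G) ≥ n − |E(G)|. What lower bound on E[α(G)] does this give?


E[|E(G)|] = C(130, 2)·p = 8385 · (1/780) = 43/4.
E[α(G)] ≥ n − E[|E(G)|] = 130 − 43/4 = 477/4.
Numerically: ≈ 119.25000.
(This is only a lower bound; the true E[α(G)] may be larger.)

E[α(G)] ≥ 477/4 ≈ 119.25000.


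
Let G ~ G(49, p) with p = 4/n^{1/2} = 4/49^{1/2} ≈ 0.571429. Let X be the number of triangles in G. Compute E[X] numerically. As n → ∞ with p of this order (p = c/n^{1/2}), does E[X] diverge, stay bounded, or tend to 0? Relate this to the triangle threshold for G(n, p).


Number of potential triangles: C(49, 3) = 18424.
Each occurs with probability p³ ≈ (0.571429)³ ≈ 1.86588921e-01.
By linearity: E[X] = C(49, 3)·p³ ≈ 18424 · 1.86588921e-01 ≈ 3437.714286.
Since α = 1/2 < 1, p = c/n^{1/2} ≫ 1/n is above the triangle threshold p ~ 1/n. Asymptotically E[X] ~ (c³/6)·n^{3(1−α)} = (4³/6)·n^{1.5} → ∞; triangles are abundant w.h.p.

E[X] ≈ 3437.714286; in regime p = Θ(1/n^{1/2}) E[X] diverges (above the triangle threshold p ~ 1/n).


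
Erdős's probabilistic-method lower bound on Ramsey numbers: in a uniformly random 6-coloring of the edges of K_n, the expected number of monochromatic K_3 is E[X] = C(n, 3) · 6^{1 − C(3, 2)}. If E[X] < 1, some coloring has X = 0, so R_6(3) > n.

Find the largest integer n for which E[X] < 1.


We need C(n, 3) · 6^{1 − 3} < 1, i.e. C(n, 3) < 6^{3 − 1} = 36.
Check values of n near the boundary:
  n = 3: C(3, 3) = 1; 1 < 36? YES
  n = 4: C(4, 3) = 4; 4 < 36? YES
  n = 5: C(5, 3) = 10; 10 < 36? YES
  n = 6: C(6, 3) = 20; 20 < 36? YES
  n = 7: C(7, 3) = 35; 35 < 36? YES
  n = 8: C(8, 3) = 56; 56 < 36? NO
  n = 9: C(9, 3) = 84; 84 < 36? NO
  n = 10: C(10, 3) = 120; 120 < 36? NO
The largest n with C(n, 3) < 36 is n = 7 (where E[X] = 35/36 ≈ 0.97222). Hence R_6(3) > 7, i.e. R_6(3) ≥ 8.

Largest n = 7; hence R_6(3) > 7.


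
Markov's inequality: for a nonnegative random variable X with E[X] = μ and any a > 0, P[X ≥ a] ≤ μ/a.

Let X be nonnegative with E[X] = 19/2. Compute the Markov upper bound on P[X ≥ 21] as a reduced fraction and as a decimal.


μ = E[X] = 19/2, a = 21.
Markov: P[X ≥ 21] ≤ μ/a = (19/2)/21 = 19/42.
Numerically: ≈ 0.452381.
(Since a = 21 > μ = 9.500000, the bound 19/42 is < 1 and informative.)

P[X ≥ 21] ≤ 19/42 ≈ 0.452381.


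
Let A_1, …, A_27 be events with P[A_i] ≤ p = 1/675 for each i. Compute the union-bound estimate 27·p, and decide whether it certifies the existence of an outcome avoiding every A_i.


Union bound: P[∪_{i=1}^{27} A_i] ≤ Σ_i P[A_i] ≤ 27·p = 27·(1/675) = 1/25.
Numerically: 1/25 ≈ 0.0400.
Is 1/25 < 1? YES.
Since P[∪ A_i] ≤ 1/25 < 1, the complement has P[∩ A_i^c] ≥ 1 − 1/25 = 24/25 > 0, so some outcome avoids every A_i.

27·p = 1/25 ≈ 0.0400; existence CERTIFIED by the union bound.


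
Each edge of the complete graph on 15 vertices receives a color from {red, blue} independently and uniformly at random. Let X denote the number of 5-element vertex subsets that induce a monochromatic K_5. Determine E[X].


Let X = Σ_S X_S over the C(15, 5) = 3003 subsets S of size 5, where X_S = 1 if the K_5 on S is monochromatic.
For a fixed S, the K_5 on S has C(5, 2) = 10 edges. P[all 10 edges red] = (1/2)^10, and likewise for blue, so P[monochromatic] = 2·(1/2)^10 = 2^{1 − 10} = 1/512.
By linearity of expectation: E[X] = C(15, 5) · 2^{1 − 10} = 3003 · 1/512 = 3003/512.
Numerically: E[X] ≈ 5.86523.

E[X] = C(15,5)·2^(1−C(5,2)) = 3003/512 ≈ 5.86523.


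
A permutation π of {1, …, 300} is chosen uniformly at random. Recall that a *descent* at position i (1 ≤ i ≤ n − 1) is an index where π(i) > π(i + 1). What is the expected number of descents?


Write X = Σ X_I over i = 1, …, 299, with X_I the indicator of one descent.
There are 299 indicators.
For each fixed i, the pair (π(i), π(i+1)) is a uniformly random ordered pair of distinct values from {1, …, 300}; by symmetry P[π(i) > π(i+1)] = 1/2.
By linearity: E[X] = 299 · (1/2) = (300 − 1) · (1/2) = 299/2 ≈ 149.5000.

E[X] = 299/2 = 149.5000.


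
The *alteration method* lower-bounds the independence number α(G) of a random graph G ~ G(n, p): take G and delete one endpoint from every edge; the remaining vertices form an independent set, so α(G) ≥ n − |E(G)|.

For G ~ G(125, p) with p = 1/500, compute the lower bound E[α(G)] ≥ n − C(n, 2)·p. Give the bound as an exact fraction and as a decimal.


E[|E(G)|] = C(125, 2)·p = 7750 · (1/500) = 31/2.
E[α(G)] ≥ n − E[|E(G)|] = 125 − 31/2 = 219/2.
Numerically: ≈ 109.500000.
(This is only a lower bound; the true E[α(G)] may be larger.)

E[α(G)] ≥ 219/2 ≈ 109.500000.


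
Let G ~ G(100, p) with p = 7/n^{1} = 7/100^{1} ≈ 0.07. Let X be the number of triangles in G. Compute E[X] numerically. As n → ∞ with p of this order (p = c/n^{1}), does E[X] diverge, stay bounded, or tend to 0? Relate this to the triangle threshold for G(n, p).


Number of potential triangles: C(100, 3) = 161700.
Each occurs with probability p³ ≈ (0.07)³ ≈ 3.4300000e-04.
By linearity: E[X] = C(100, 3)·p³ ≈ 161700 · 3.4300000e-04 ≈ 55.46310.
Here α = 1, so p = 7/n is exactly at the triangle threshold p ~ 1/n. Asymptotically E[X] → c³/6 = 7³/6 = 343/6 ≈ 57.16667, a bounded constant. In this regime the triangle count is asymptotically Poisson(c³/6).

E[X] ≈ 55.46310; in regime p = Θ(1/n^{1}) E[X] stays bounded (at the triangle threshold p ~ 1/n).


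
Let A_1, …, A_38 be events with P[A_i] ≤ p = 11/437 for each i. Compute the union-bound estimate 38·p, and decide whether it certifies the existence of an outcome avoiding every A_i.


Union bound: P[∪_{i=1}^{38} A_i] ≤ Σ_i P[A_i] ≤ 38·p = 38·(11/437) = 22/23.
Numerically: 22/23 ≈ 0.9565217.
Is 22/23 < 1? YES.
Since P[∪ A_i] ≤ 22/23 < 1, the complement has P[∩ A_i^c] ≥ 1 − 22/23 = 1/23 > 0, so some outcome avoids every A_i.

38·p = 22/23 ≈ 0.9565217; existence CERTIFIED by the union bound.


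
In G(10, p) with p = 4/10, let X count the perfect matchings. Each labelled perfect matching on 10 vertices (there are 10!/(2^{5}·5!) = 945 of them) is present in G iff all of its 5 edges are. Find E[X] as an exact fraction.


K_10 has 10!/(2^{5}·5!) = 945 labelled perfect matchings.
For each such perfect matching H, let X_H = 1 if all 5 edges of H are present in G. Then P[X_H = 1] = p^{5} = (2/5)^{5} = 32/3125.
Summing the indicators: E[X] = Σ_H E[X_H] = 945 · p^{5} = 945 · 32/3125 = 6048/625.
Numerically: E[X] ≈ 9.677.

E[X] = 945 · (2/5)^{5} = 6048/625 ≈ 9.677.


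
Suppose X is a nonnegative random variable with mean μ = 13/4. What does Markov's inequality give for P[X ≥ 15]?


μ = E[X] = 13/4, a = 15.
Markov: P[X ≥ 15] ≤ μ/a = (13/4)/15 = 13/60.
Numerically: ≈ 0.216667.
(Since a = 15 > μ = 3.250000, the bound 13/60 is < 1 and informative.)

P[X ≥ 15] ≤ 13/60 ≈ 0.216667.


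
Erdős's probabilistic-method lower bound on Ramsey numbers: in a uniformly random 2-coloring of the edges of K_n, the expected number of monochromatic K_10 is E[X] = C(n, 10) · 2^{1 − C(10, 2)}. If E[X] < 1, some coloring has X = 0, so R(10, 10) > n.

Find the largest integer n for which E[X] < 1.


We need C(n, 10) · 2^{1 − 45} < 1, i.e. C(n, 10) < 2^{45 − 1} = 17592186044416.
Check values of n near the boundary:
  n = 94: C(94, 10) = 9041256841903; 9041256841903 < 17592186044416? YES
  n = 95: C(95, 10) = 10104934117421; 10104934117421 < 17592186044416? YES
  n = 96: C(96, 10) = 11279926456656; 11279926456656 < 17592186044416? YES
  n = 97: C(97, 10) = 12576469727536; 12576469727536 < 17592186044416? YES
  n = 98: C(98, 10) = 14005614014756; 14005614014756 < 17592186044416? YES
  n = 99: C(99, 10) = 15579278510796; 15579278510796 < 17592186044416? YES
  n = 100: C(100, 10) = 17310309456440; 17310309456440 < 17592186044416? YES
  n = 101: C(101, 10) = 19212541264840; 19212541264840 < 17592186044416? NO
  n = 102: C(102, 10) = 21300860967540; 21300860967540 < 17592186044416? NO
The largest n with C(n, 10) < 17592186044416 is n = 100 (where E[X] = 2163788682055/2199023255552 ≈ 0.9840). Hence R(10, 10) > 100, i.e. R(10, 10) ≥ 101.

Largest n = 100; hence R(10, 10) > 100.


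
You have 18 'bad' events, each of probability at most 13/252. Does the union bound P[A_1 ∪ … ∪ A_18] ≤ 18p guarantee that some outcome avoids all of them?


Union bound: P[∪_{i=1}^{18} A_i] ≤ Σ_i P[A_i] ≤ 18·p = 18·(13/252) = 13/14.
Numerically: 13/14 ≈ 0.9286.
Is 13/14 < 1? YES.
Since P[∪ A_i] ≤ 13/14 < 1, the complement has P[∩ A_i^c] ≥ 1 − 13/14 = 1/14 > 0, so some outcome avoids every A_i.

18·p = 13/14 ≈ 0.9286; existence CERTIFIED by the union bound.


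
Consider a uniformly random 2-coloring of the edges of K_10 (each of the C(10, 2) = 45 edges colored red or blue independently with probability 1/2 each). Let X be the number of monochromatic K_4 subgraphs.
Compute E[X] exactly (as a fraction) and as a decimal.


Let X = Σ_S X_S over the C(10, 4) = 210 subsets S of size 4, where X_S = 1 if the K_4 on S is monochromatic.
For a fixed S, the K_4 on S has C(4, 2) = 6 edges. P[all 6 edges red] = (1/2)^6, and likewise for blue, so P[monochromatic] = 2·(1/2)^6 = 2^{1 − 6} = 1/32.
By linearity: E[X] = C(10, 4) · 2^{1 − 6} = 210 · 1/32 = 105/16.
Numerically: E[X] ≈ 6.562.

E[X] = C(10,4)·2^(1−C(4,2)) = 105/16 ≈ 6.562.


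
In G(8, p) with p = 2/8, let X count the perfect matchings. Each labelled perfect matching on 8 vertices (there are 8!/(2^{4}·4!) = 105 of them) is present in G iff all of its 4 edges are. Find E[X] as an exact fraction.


K_8 has 8!/(2^{4}·4!) = 105 labelled perfect matchings.
For each such perfect matching H, let X_H = 1 if all 4 edges of H are present in G. Then P[X_H = 1] = p^{4} = (1/4)^{4} = 1/256.
By linearity: E[X] = Σ_H E[X_H] = 105 · p^{4} = 105 · 1/256 = 105/256.
Numerically: E[X] ≈ 0.4102.

E[X] = 105 · (1/4)^{4} = 105/256 ≈ 0.4102.


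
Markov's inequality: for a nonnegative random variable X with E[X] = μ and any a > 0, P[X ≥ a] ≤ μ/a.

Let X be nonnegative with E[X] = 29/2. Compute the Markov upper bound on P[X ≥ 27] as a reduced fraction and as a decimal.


μ = E[X] = 29/2, a = 27.
Markov: P[X ≥ 27] ≤ μ/a = (29/2)/27 = 29/54.
Numerically: ≈ 0.53704.
(Since a = 27 > μ = 14.50000, the bound 29/54 is < 1 and informative.)

P[X ≥ 27] ≤ 29/54 ≈ 0.53704.


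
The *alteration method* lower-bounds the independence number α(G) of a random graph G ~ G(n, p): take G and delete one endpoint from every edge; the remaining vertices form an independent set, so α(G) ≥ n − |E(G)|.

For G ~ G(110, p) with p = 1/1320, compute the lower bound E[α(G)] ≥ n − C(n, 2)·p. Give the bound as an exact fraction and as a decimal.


E[|E(G)|] = C(110, 2)·p = 5995 · (1/1320) = 109/24.
E[α(G)] ≥ n − E[|E(G)|] = 110 − 109/24 = 2531/24.
Numerically: ≈ 105.45833.
(This is only a lower bound; the true E[α(G)] may be larger.)

E[α(G)] ≥ 2531/24 ≈ 105.45833.


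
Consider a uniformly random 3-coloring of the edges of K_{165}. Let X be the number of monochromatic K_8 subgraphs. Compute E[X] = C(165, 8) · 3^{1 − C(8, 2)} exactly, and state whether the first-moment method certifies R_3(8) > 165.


E[X] = C(165, 8) · 3^{1 − 28} = 11468588169060 · 3^{−27} = 11468588169060/7625597484987.
As a reduced fraction: E[X] = 141587508260/94143178827 ≈ 1.504.
Is E[X] < 1? NO.
Since E[X] ≥ 1, the first-moment bound is inconclusive at n = 165; it does NOT by itself certify R_3(8) > 165.

E[X] = 141587508260/94143178827 ≈ 1.504; E[X] ≥ 1; first-moment method inconclusive here.


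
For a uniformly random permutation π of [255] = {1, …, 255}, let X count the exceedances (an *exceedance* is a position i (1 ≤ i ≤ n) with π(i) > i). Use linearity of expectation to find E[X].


Write X = Σ_{i=1}^{255} X_i, where X_i = 1_{π(i) > i}.
For each fixed i, π(i) is uniform over {1, …, 255} (marginal of a uniform permutation), so P[π(i) > i] = (n − i)/n. Summing: Σ_{i=1}^{255} (n − i)/n = (0 + 1 + … + 254)/255 = 255(255 − 1)/(2·255) = (255 − 1)/2.
Hence E[X] = Σ_{i=1}^{255} (255 − i)/255 = 127 ≈ 127.000000.

E[X] = 127 = 127.000000.


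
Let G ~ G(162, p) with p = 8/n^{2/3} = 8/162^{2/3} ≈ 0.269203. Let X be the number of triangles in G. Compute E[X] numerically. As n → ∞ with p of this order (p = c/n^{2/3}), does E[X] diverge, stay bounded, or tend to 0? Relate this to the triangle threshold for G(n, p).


Number of potential triangles: C(162, 3) = 695520.
Each occurs with probability p³ ≈ (0.269203)³ ≈ 1.95092212e-02.
By linearity: E[X] = C(162, 3)·p³ ≈ 695520 · 1.95092212e-02 ≈ 13569.053498.
Since α = 2/3 < 1, p = c/n^{2/3} ≫ 1/n is above the triangle threshold p ~ 1/n. Asymptotically E[X] ~ (c³/6)·n^{3(1−α)} = (8³/6)·n^{1} → ∞; triangles are abundant w.h.p.

E[X] ≈ 13569.053498; in regime p = Θ(1/n^{2/3}) E[X] diverges (above the triangle threshold p ~ 1/n).


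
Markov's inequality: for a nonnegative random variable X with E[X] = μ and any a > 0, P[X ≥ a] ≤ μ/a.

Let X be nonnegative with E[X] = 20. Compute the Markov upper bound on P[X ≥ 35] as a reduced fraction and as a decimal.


μ = E[X] = 20, a = 35.
Markov: P[X ≥ 35] ≤ μ/a = (20)/35 = 4/7.
Numerically: ≈ 0.57143.
(Since a = 35 > μ = 20.00000, the bound 4/7 is < 1 and informative.)

P[X ≥ 35] ≤ 4/7 ≈ 0.57143.


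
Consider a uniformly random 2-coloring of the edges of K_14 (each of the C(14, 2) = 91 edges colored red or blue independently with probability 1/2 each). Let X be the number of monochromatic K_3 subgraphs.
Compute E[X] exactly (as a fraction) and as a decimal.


Let X = Σ_S X_S over the C(14, 3) = 364 subsets S of size 3, where X_S = 1 if the K_3 on S is monochromatic.
For a fixed S, the K_3 on S has C(3, 2) = 3 edges. P[all 3 edges red] = (1/2)^3, and likewise for blue, so P[monochromatic] = 2·(1/2)^3 = 2^{1 − 3} = 1/4.
Summing: E[X] = C(14, 3) · 2^{1 − 3} = 364 · 1/4 = 91.
Numerically: E[X] ≈ 91.000.

E[X] = C(14,3)·2^(1−C(3,2)) = 91 ≈ 91.000.


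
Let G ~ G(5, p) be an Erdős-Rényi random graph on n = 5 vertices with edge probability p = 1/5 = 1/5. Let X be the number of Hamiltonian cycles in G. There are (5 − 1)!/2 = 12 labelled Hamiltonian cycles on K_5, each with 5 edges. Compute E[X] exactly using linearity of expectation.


K_5 has (5 − 1)!/2 = 12 labelled Hamiltonian cycles.
For each such Hamiltonian cycle H, let X_H = 1 if all 5 edges of H are present in G. Then P[X_H = 1] = p^{5} = (1/5)^{5} = 1/3125.
By linearity: E[X] = Σ_H E[X_H] = 12 · p^{5} = 12 · 1/3125 = 12/3125.
Numerically: E[X] ≈ 0.00384.

E[X] = 12 · (1/5)^{5} = 12/3125 ≈ 0.00384.


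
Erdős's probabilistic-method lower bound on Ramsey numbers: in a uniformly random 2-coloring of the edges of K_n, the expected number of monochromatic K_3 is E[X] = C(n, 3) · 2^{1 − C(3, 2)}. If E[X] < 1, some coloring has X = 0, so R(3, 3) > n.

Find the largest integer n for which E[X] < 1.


We need C(n, 3) · 2^{1 − 3} < 1, i.e. C(n, 3) < 2^{3 − 1} = 4.
Check values of n near the boundary:
  n = 3: C(3, 3) = 1; 1 < 4? YES
  n = 4: C(4, 3) = 4; 4 < 4? NO
  n = 5: C(5, 3) = 10; 10 < 4? NO
  n = 6: C(6, 3) = 20; 20 < 4? NO
The largest n with C(n, 3) < 4 is n = 3 (where E[X] = 1/4 ≈ 0.250000). Hence R(3, 3) > 3, i.e. R(3, 3) ≥ 4.

Largest n = 3; hence R(3, 3) > 3.


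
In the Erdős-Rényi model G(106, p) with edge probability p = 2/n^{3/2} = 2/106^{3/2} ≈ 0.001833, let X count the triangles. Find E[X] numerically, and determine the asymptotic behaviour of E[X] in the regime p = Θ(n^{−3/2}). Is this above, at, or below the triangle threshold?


Number of potential triangles: C(106, 3) = 192920.
Each occurs with probability p³ ≈ (0.001833)³ ≈ 6.154795e-09.
By linearity: E[X] = C(106, 3)·p³ ≈ 192920 · 6.154795e-09 ≈ 0.0012.
Since α = 3/2 > 1, p = c/n^{3/2} = o(1/n) is below the triangle threshold p ~ 1/n. Asymptotically E[X] ~ (c³/6)·n^{3(1−α)} = (2³/6)·n^{-1.5} → 0, so by Markov's inequality G has no triangles w.h.p.

E[X] ≈ 0.0012; in regime p = Θ(1/n^{3/2}) E[X] tends to 0 (below the triangle threshold p ~ 1/n).


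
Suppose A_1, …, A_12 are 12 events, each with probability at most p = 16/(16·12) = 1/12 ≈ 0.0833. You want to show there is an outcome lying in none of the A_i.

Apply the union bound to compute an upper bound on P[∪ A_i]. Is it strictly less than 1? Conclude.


Union bound: P[∪_{i=1}^{12} A_i] ≤ Σ_i P[A_i] ≤ 12·p = 12·(1/12) = 1.
Numerically: 1 ≈ 1.0000.
Is 1 < 1? NO.
Since the bound 1 is ≥ 1, the union bound is uninformative here; it does NOT by itself certify existence.

12·p = 1 ≈ 1.0000; existence NOT certified by the union bound.


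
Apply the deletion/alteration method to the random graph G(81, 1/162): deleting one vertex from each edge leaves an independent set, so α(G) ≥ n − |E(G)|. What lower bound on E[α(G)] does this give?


E[|E(G)|] = C(81, 2)·p = 3240 · (1/162) = 20.
E[α(G)] ≥ n − E[|E(G)|] = 81 − 20 = 61.
Numerically: ≈ 61.000000.
(This is only a lower bound; the true E[α(G)] may be larger.)

E[α(G)] ≥ 61 ≈ 61.000000.


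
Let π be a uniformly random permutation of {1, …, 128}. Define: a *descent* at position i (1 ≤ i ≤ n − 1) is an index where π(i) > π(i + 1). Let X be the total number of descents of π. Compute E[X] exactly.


Write X = Σ X_I over i = 1, …, 127, with X_I the indicator of one descent.
There are 127 indicators.
For each fixed i, the pair (π(i), π(i+1)) is a uniformly random ordered pair of distinct values from {1, …, 128}; by symmetry P[π(i) > π(i+1)] = 1/2.
By linearity: E[X] = 127 · (1/2) = (128 − 1) · (1/2) = 127/2 ≈ 63.5000.

E[X] = 127/2 = 63.5000.


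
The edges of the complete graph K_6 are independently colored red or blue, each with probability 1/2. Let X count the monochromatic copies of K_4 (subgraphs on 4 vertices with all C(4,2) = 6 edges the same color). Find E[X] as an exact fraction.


Let X = Σ_S X_S over the C(6, 4) = 15 subsets S of size 4, where X_S = 1 if the K_4 on S is monochromatic.
For a fixed S, the K_4 on S has C(4, 2) = 6 edges. P[all 6 edges red] = (1/2)^6, and likewise for blue, so P[monochromatic] = 2·(1/2)^6 = 2^{1 − 6} = 1/32.
By linearity of expectation: E[X] = C(6, 4) · 2^{1 − 6} = 15 · 1/32 = 15/32.
Numerically: E[X] ≈ 0.46875.

E[X] = C(6,4)·2^(1−C(4,2)) = 15/32 ≈ 0.46875.


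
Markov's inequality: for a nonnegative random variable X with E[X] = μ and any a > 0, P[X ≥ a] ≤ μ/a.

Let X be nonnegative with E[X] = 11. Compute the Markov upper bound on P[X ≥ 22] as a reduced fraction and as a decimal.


μ = E[X] = 11, a = 22.
Markov: P[X ≥ 22] ≤ μ/a = (11)/22 = 1/2.
Numerically: ≈ 0.50000.
(Since a = 22 > μ = 11.00000, the bound 1/2 is < 1 and informative.)

P[X ≥ 22] ≤ 1/2 ≈ 0.50000.


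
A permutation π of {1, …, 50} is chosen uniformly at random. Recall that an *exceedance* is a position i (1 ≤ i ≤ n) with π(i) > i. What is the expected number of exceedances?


Write X = Σ_{i=1}^{50} X_i, where X_i = 1_{π(i) > i}.
For each fixed i, π(i) is uniform over {1, …, 50} (marginal of a uniform permutation), so P[π(i) > i] = (n − i)/n. Summing: Σ_{i=1}^{50} (n − i)/n = (0 + 1 + … + 49)/50 = 50(50 − 1)/(2·50) = (50 − 1)/2.
Hence E[X] = Σ_{i=1}^{50} (50 − i)/50 = 49/2 ≈ 24.500000.

E[X] = 49/2 = 24.500000.


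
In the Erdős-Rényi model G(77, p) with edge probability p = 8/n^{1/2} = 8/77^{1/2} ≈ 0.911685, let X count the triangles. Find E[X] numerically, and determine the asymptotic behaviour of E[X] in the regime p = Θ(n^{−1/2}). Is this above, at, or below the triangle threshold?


Number of potential triangles: C(77, 3) = 73150.
Each occurs with probability p³ ≈ (0.911685)³ ≈ 7.57763833e-01.
By linearity: E[X] = C(77, 3)·p³ ≈ 73150 · 7.57763833e-01 ≈ 55430.424390.
Since α = 1/2 < 1, p = c/n^{1/2} ≫ 1/n is above the triangle threshold p ~ 1/n. Asymptotically E[X] ~ (c³/6)·n^{3(1−α)} = (8³/6)·n^{1.5} → ∞; triangles are abundant w.h.p.

E[X] ≈ 55430.424390; in regime p = Θ(1/n^{1/2}) E[X] diverges (above the triangle threshold p ~ 1/n).


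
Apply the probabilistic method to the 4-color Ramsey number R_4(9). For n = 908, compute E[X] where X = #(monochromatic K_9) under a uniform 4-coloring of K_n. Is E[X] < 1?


E[X] = C(908, 9) · 4^{1 − 36} = 1111058428637338083100 · 4^{−35} = 1111058428637338083100/1180591620717411303424.
As a reduced fraction: E[X] = 277764607159334520775/295147905179352825856 ≈ 0.94110.
Is E[X] < 1? YES.
Since E[X] < 1, there exists a 4-coloring of K_{908} with no monochromatic K_9; hence R_4(9) > 908.

E[X] = 277764607159334520775/295147905179352825856 ≈ 0.94110; E[X] < 1, so R_4(9) > 908.


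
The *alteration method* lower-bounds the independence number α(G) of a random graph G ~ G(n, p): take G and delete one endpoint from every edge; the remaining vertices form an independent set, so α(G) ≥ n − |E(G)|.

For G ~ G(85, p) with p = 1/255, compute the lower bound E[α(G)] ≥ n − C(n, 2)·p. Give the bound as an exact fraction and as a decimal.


E[|E(G)|] = C(85, 2)·p = 3570 · (1/255) = 14.
E[α(G)] ≥ n − E[|E(G)|] = 85 − 14 = 71.
Numerically: ≈ 71.00000.
(This is only a lower bound; the true E[α(G)] may be larger.)

E[α(G)] ≥ 71 ≈ 71.00000.


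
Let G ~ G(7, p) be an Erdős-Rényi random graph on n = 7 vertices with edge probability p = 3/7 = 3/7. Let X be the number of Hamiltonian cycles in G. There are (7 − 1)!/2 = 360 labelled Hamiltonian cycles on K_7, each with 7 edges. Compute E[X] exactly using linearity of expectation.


K_7 has (7 − 1)!/2 = 360 labelled Hamiltonian cycles.
For each such Hamiltonian cycle H, let X_H = 1 if all 7 edges of H are present in G. Then P[X_H = 1] = p^{7} = (3/7)^{7} = 2187/823543.
By linearity of expectation: E[X] = Σ_H E[X_H] = 360 · p^{7} = 360 · 2187/823543 = 787320/823543.
Numerically: E[X] ≈ 0.956016.

E[X] = 360 · (3/7)^{7} = 787320/823543 ≈ 0.956016.


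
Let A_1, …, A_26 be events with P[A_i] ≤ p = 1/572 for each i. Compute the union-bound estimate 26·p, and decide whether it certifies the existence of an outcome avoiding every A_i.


Union bound: P[∪_{i=1}^{26} A_i] ≤ Σ_i P[A_i] ≤ 26·p = 26·(1/572) = 1/22.
Numerically: 1/22 ≈ 0.04545.
Is 1/22 < 1? YES.
Since P[∪ A_i] ≤ 1/22 < 1, the complement has P[∩ A_i^c] ≥ 1 − 1/22 = 21/22 > 0, so some outcome avoids every A_i.

26·p = 1/22 ≈ 0.04545; existence CERTIFIED by the union bound.


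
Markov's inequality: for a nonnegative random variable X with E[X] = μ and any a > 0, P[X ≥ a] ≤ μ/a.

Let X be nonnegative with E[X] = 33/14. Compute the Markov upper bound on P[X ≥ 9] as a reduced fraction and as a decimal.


μ = E[X] = 33/14, a = 9.
Markov: P[X ≥ 9] ≤ μ/a = (33/14)/9 = 11/42.
Numerically: ≈ 0.2619.
(Since a = 9 > μ = 2.3571, the bound 11/42 is < 1 and informative.)

P[X ≥ 9] ≤ 11/42 ≈ 0.2619.


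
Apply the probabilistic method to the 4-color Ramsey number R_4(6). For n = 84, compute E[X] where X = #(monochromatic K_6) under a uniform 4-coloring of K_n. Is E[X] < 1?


E[X] = C(84, 6) · 4^{1 − 15} = 406481544 · 4^{−14} = 406481544/268435456.
As a reduced fraction: E[X] = 50810193/33554432 ≈ 1.514262.
Is E[X] < 1? NO.
Since E[X] ≥ 1, the first-moment bound is inconclusive at n = 84; it does NOT by itself certify R_4(6) > 84.

E[X] = 50810193/33554432 ≈ 1.514262; E[X] ≥ 1; first-moment method inconclusive here.


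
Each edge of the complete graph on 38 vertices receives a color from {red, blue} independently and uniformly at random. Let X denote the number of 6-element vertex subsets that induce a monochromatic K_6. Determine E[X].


Let X = Σ_S X_S over the C(38, 6) = 2760681 subsets S of size 6, where X_S = 1 if the K_6 on S is monochromatic.
For a fixed S, the K_6 on S has C(6, 2) = 15 edges. P[all 15 edges red] = (1/2)^15, and likewise for blue, so P[monochromatic] = 2·(1/2)^15 = 2^{1 − 15} = 1/16384.
Summing: E[X] = C(38, 6) · 2^{1 − 15} = 2760681 · 1/16384 = 2760681/16384.
Numerically: E[X] ≈ 168.498596.

E[X] = C(38,6)·2^(1−C(6,2)) = 2760681/16384 ≈ 168.498596.
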